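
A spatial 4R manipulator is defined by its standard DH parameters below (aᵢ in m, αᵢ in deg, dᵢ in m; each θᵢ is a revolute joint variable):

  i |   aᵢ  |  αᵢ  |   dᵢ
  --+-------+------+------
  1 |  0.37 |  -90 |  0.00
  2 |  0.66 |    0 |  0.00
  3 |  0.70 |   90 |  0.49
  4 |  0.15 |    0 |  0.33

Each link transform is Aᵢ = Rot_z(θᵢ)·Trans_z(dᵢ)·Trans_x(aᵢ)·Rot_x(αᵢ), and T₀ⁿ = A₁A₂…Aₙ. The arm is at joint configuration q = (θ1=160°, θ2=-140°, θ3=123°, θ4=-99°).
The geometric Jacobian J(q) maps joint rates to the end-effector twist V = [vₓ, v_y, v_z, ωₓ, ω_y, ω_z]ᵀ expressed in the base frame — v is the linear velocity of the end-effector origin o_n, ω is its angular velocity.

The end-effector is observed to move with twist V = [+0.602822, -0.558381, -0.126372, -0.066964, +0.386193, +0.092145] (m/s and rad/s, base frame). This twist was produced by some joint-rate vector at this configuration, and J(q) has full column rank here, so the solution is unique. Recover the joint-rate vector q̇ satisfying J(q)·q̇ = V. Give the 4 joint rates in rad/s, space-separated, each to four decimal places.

o_n = [-0.5068, -0.1793, 0.9376]
J₁: ẑ×o_n = [0.1793, -0.5068, 0.0000], ω = ẑ
J2: z=[-0.3420, -0.9397, 0.0000] o=[-0.3477, 0.1265, 0.0000] → [-0.8811, 0.3207, -0.0449, -0.3420, -0.9397, 0.0000]
J3: z=[-0.3420, -0.9397, 0.0000] o=[0.1274, -0.0464, 0.4242] → [-0.4824, 0.1756, -0.5505, -0.3420, -0.9397, 0.0000]
J4: z=[0.2747, -0.1000, 0.9563] o=[-0.6692, -0.2779, 0.6289] → [-0.1251, 0.0705, 0.0433, 0.2747, -0.1000, 0.9563]
q̇ = J⁺·V = [0.7300, -0.5630, 0.2230, -0.6670]

0.7300 -0.5630 0.2230 -0.6670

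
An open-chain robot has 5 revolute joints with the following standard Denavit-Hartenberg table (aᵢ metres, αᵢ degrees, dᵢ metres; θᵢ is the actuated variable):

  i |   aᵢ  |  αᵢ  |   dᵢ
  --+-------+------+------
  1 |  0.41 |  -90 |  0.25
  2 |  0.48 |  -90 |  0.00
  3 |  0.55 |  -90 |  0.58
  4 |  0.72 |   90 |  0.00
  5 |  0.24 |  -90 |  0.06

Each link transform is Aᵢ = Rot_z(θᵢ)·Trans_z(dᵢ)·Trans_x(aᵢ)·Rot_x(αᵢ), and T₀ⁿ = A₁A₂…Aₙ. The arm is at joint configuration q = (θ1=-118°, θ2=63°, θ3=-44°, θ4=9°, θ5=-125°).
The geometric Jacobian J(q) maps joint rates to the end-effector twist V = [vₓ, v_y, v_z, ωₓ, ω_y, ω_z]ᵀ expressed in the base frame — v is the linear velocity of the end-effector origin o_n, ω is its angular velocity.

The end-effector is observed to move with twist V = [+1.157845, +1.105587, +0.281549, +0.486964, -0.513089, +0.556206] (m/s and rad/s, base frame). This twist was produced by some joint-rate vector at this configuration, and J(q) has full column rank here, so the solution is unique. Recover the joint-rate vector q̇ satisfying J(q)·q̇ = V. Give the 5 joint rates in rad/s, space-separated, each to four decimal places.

0.5370 0.7280 -0.3430 0.1000 0.1360

o_n = [0.6104, -0.8320, -1.0320]
J₁: ẑ×o_n = [0.8320, 0.6104, -0.0000], ω = ẑ
J2: z=[0.8829, -0.4695, 0.0000] o=[-0.1925, -0.3620, 0.2500] → [0.6019, 1.1320, -0.0380, 0.8829, -0.4695, 0.0000]
J3: z=[0.4183, 0.7867, -0.4540] o=[-0.2948, -0.5544, -0.1777] → [-0.7981, -0.0536, -0.8282, 0.4183, 0.7867, -0.4540]
J4: z=[-0.7832, 0.0593, -0.6189] o=[0.2008, -0.4361, -0.7935] → [-0.2592, -0.4403, 0.2858, -0.7832, 0.0593, -0.6189]
J5: z=[0.4851, 0.6809, -0.5487] o=[0.4809, -0.9617, -1.1982] → [0.1843, -0.1517, -0.0253, 0.4851, 0.6809, -0.5487]
q̇ = J⁺·V = [0.5370, 0.7280, -0.3430, 0.1000, 0.1360]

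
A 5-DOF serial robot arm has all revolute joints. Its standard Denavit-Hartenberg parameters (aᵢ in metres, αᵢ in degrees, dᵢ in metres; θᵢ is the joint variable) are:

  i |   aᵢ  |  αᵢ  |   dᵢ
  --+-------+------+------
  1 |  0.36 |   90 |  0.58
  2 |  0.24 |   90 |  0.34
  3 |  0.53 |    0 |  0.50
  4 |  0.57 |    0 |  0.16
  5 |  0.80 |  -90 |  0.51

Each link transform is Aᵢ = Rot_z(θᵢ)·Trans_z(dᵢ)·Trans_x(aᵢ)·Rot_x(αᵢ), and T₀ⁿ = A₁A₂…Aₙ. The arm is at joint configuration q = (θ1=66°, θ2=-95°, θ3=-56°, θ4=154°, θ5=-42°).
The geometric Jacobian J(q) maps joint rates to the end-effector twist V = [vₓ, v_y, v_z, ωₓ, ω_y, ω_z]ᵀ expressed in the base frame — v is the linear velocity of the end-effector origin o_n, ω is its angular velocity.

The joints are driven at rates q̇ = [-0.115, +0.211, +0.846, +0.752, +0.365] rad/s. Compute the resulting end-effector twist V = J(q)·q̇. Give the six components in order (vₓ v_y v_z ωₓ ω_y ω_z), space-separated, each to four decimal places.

o_n = [0.6710, -1.2668, -0.2190]
J₁: ẑ×o_n = [1.2668, 0.6710, -0.0000], ω = ẑ
J2: z=[0.9135, -0.4067, 0.0000] o=[0.1464, 0.3289, 0.5800] → [0.3250, 0.7299, -1.2444, 0.9135, -0.4067, 0.0000]
J3: z=[-0.4052, -0.9101, 0.0872] o=[0.4485, 0.1715, 0.3409] → [0.6349, -0.2075, 0.7853, -0.4052, -0.9101, 0.0872]
J4: z=[-0.4052, -0.9101, 0.0872] o=[-0.1660, -0.1284, 0.0892] → [0.3797, -0.0519, 1.2230, -0.4052, -0.9101, 0.0872]
J5: z=[-0.4052, -0.9101, 0.0872] o=[0.2877, -0.4973, 0.1822] → [0.4322, -0.1291, 0.6607, -0.4052, -0.9101, 0.0872]
V = J·q̇ = [0.9033, -0.1849, 1.5627, -0.6026, -1.8723, 0.0561]

0.9033 -0.1849 1.5627 -0.6026 -1.8723 0.0561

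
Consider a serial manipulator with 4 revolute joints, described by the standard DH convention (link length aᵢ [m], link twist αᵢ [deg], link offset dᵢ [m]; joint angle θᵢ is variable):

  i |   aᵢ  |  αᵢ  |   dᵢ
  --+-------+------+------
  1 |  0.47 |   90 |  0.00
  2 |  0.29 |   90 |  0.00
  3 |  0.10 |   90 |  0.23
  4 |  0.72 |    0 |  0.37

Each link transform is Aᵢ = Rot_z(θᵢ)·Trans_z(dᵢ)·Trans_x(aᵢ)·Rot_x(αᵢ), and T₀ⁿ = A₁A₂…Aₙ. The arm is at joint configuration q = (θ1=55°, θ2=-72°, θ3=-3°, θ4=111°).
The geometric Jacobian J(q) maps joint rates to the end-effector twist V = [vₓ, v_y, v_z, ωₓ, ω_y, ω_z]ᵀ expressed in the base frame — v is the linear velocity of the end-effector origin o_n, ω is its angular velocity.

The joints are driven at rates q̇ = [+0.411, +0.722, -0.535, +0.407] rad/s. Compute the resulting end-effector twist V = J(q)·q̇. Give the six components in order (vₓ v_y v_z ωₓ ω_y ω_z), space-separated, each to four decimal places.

0.2576 -0.0754 -0.1182 0.5466 0.2304 0.5966

o_n = [-0.4985, -0.0821, -0.3861]
J₁: ẑ×o_n = [0.0821, -0.4985, 0.0000], ω = ẑ
J2: z=[0.8192, -0.5736, 0.0000] o=[0.2696, 0.3850, 0.0000] → [0.2215, 0.3163, -0.8232, 0.8192, -0.5736, 0.0000]
J3: z=[-0.5455, -0.7791, -0.3090] o=[0.3210, 0.4584, -0.2758] → [-0.0811, 0.1931, -0.3435, -0.5455, -0.7791, -0.3090]
J4: z=[-0.8273, 0.5595, 0.0498] o=[0.2089, 0.3075, -0.4419] → [0.0506, 0.0109, 0.7181, -0.8273, 0.5595, 0.0498]
V = J·q̇ = [0.2576, -0.0754, -0.1182, 0.5466, 0.2304, 0.5966]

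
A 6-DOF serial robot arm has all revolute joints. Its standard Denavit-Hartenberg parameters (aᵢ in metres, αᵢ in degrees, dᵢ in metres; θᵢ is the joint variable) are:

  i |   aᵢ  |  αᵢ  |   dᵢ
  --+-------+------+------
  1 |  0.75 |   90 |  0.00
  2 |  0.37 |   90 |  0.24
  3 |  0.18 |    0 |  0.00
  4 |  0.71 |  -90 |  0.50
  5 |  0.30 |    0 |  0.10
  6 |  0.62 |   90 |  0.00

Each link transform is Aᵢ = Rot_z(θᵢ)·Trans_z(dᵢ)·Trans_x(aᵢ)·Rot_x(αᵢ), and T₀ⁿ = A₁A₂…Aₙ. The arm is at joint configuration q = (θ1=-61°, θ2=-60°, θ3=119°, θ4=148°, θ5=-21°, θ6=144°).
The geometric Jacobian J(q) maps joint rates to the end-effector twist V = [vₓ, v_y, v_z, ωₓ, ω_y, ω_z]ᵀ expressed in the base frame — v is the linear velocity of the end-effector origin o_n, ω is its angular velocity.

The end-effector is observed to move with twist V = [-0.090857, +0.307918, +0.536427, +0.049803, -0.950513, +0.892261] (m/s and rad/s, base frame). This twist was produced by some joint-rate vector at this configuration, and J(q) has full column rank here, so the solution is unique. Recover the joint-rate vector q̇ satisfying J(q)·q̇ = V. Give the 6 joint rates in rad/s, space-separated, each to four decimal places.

-0.0260 0.3980 -0.8460 -0.3540 -0.9710 0.6030

o_n = [0.6381, -0.6163, -0.3455]
J₁: ẑ×o_n = [0.6163, 0.6381, -0.0000], ω = ẑ
J2: z=[-0.8746, -0.4848, 0.0000] o=[0.3636, -0.6560, 0.0000] → [0.1675, -0.3022, 0.0984, -0.8746, -0.4848, 0.0000]
J3: z=[-0.4199, 0.7574, -0.5000] o=[0.2434, -0.9341, -0.3204] → [0.1399, -0.2079, -0.4324, -0.4199, 0.7574, -0.5000]
J4: z=[-0.4199, 0.7574, -0.5000] o=[0.0845, -0.9723, -0.2449] → [0.1017, -0.3191, -0.5688, -0.4199, 0.7574, -0.5000]
J5: z=[0.2878, -0.4113, -0.8648] o=[0.4857, -0.2336, -0.4627] → [-0.3792, -0.1655, -0.0475, 0.2878, -0.4113, -0.8648]
J6: z=[0.2878, -0.4113, -0.8648] o=[0.7104, -0.0513, -0.5902] → [-0.5893, -0.0079, -0.1924, 0.2878, -0.4113, -0.8648]
q̇ = J⁺·V = [-0.0260, 0.3980, -0.8460, -0.3540, -0.9710, 0.6030]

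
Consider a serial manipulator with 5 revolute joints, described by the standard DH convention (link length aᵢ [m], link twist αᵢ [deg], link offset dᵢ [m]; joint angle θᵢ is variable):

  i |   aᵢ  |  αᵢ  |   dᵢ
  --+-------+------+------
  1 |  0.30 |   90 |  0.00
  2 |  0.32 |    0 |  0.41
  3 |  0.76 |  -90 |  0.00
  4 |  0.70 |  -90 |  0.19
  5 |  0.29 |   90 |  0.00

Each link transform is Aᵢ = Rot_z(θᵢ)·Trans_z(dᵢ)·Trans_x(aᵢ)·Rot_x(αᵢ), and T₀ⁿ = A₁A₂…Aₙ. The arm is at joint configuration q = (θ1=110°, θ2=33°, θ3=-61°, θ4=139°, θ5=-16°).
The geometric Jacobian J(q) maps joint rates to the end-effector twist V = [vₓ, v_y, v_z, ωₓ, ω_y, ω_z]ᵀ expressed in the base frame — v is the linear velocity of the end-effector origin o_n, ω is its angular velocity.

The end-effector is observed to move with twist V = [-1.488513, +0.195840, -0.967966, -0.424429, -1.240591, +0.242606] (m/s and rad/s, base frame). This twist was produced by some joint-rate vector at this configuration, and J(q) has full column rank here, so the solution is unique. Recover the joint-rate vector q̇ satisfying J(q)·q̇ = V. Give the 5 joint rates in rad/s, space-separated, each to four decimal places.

o_n = [-0.4623, 0.5915, 0.4026]
J₁: ẑ×o_n = [-0.5915, -0.4623, 0.0000], ω = ẑ
J2: z=[0.9397, 0.3420, 0.0000] o=[-0.1026, 0.2819, 0.0000] → [0.1377, -0.3783, 0.4139, 0.9397, 0.3420, 0.0000]
J3: z=[0.9397, 0.3420, 0.0000] o=[0.1909, 0.6743, 0.1743] → [0.0781, -0.2146, 0.1455, 0.9397, 0.3420, 0.0000]
J4: z=[-0.1606, 0.4412, 0.8829] o=[-0.0386, 1.3049, -0.1825] → [0.8880, -0.2801, 0.3015, -0.1606, 0.4412, 0.8829]
J5: z=[0.9073, -0.2862, 0.3080] o=[-0.3411, 0.7933, 0.2333] → [0.0137, -0.1910, -0.2178, 0.9073, -0.2862, 0.3080]
q̇ = J⁺·V = [0.7940, -0.8800, -0.6820, -0.9660, 0.9790]

0.7940 -0.8800 -0.6820 -0.9660 0.9790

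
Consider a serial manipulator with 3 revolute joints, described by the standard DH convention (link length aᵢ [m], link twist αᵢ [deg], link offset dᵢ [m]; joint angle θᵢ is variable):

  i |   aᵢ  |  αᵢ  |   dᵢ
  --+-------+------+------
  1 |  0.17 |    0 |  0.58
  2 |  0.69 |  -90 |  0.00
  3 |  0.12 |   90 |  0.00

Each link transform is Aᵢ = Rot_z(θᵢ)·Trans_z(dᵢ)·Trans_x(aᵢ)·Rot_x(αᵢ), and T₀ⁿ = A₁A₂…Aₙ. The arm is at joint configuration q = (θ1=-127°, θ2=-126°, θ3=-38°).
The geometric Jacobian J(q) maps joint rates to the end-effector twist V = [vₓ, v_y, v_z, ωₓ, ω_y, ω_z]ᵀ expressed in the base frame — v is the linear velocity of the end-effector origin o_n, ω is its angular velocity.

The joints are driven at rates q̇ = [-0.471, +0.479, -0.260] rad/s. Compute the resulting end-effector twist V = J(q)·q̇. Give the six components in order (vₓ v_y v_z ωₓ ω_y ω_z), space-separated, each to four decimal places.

o_n = [-0.3317, 0.6145, 0.6539]
J₁: ẑ×o_n = [-0.6145, -0.3317, 0.0000], ω = ẑ
J2: z=[0.0000, 0.0000, 1.0000] o=[-0.1023, -0.1358, 0.5800] → [-0.7503, -0.2294, 0.0000, 0.0000, 0.0000, 1.0000]
J3: z=[-0.9563, -0.2924, 0.0000] o=[-0.3040, 0.5241, 0.5800] → [-0.0216, 0.0707, -0.0946, -0.9563, -0.2924, 0.0000]
V = J·q̇ = [-0.0643, 0.0280, 0.0246, 0.2486, 0.0760, 0.0080]

-0.0643 0.0280 0.0246 0.2486 0.0760 0.0080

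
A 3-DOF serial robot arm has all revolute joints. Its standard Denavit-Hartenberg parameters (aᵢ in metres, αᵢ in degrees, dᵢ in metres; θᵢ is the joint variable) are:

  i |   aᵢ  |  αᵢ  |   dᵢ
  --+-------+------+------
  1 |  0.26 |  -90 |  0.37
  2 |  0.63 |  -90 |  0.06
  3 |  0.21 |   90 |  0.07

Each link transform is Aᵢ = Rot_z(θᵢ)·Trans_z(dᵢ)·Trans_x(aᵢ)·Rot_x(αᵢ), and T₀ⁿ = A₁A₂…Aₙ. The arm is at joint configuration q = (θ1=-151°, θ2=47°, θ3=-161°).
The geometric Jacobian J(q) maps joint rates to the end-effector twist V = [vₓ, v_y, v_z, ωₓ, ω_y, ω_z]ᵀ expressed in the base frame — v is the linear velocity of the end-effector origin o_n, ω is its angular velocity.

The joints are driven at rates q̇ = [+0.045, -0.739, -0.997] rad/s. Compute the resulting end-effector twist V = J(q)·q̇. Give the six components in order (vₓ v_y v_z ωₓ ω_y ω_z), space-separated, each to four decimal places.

o_n = [-0.3777, -0.3562, 0.0067]
J₁: ẑ×o_n = [0.3562, -0.3777, 0.0000], ω = ẑ
J2: z=[0.4848, -0.8746, 0.0000] o=[-0.2274, -0.1261, 0.3700] → [0.3177, 0.1761, -0.2430, 0.4848, -0.8746, 0.0000]
J3: z=[0.6397, 0.3546, -0.6820] o=[-0.5741, -0.3868, -0.0908] → [0.0555, -0.1963, -0.0500, 0.6397, 0.3546, -0.6820]
V = J·q̇ = [-0.2741, 0.0485, 0.2295, -0.9960, 0.2928, 0.7250]

-0.2741 0.0485 0.2295 -0.9960 0.2928 0.7250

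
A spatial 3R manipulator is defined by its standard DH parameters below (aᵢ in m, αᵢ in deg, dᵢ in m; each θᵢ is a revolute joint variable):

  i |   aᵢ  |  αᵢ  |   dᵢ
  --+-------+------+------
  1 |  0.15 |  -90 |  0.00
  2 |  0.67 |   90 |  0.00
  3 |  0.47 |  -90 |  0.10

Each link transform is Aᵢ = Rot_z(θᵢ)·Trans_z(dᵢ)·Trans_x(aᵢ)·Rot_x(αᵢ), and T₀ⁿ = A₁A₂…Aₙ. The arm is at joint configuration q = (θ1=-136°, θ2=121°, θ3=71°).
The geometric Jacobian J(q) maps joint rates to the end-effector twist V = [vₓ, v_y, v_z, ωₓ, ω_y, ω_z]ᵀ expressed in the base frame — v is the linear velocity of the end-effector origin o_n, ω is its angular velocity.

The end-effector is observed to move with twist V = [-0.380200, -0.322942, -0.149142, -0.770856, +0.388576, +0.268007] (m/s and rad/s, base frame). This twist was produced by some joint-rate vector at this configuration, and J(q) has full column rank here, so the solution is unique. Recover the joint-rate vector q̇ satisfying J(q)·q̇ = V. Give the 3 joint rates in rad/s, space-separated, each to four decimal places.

0.4390 -0.8150 0.3320

o_n = [0.4441, -0.1890, -0.7570]
J₁: ẑ×o_n = [0.1890, 0.4441, -0.0000], ω = ẑ
J2: z=[0.6947, -0.7193, 0.0000] o=[-0.1079, -0.1042, 0.0000] → [0.5445, 0.5258, 0.3382, 0.6947, -0.7193, 0.0000]
J3: z=[-0.6166, -0.5954, -0.5150] o=[0.1403, 0.1355, -0.5743] → [-0.0583, -0.2691, 0.3809, -0.6166, -0.5954, -0.5150]
q̇ = J⁺·V = [0.4390, -0.8150, 0.3320]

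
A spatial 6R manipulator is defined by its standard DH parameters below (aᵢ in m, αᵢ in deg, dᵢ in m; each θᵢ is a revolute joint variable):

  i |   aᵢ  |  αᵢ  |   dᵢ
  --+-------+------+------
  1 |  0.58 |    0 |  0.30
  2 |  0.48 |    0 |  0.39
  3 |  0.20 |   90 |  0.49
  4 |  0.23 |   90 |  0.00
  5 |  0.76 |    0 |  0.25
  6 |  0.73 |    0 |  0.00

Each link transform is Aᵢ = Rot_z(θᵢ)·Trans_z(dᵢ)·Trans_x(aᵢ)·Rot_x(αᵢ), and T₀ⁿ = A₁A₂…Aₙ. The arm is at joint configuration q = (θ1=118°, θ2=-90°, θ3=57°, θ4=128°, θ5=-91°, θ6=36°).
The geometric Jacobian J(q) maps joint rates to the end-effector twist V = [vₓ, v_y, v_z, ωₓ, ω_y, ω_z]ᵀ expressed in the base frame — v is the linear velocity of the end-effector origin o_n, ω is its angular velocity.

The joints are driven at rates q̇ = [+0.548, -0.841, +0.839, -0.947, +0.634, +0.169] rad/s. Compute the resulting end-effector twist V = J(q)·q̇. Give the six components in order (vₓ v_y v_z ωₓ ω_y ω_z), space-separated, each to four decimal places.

o_n = [-1.2007, 0.8616, 1.8347]
J₁: ẑ×o_n = [-0.8616, -1.2007, 0.0000], ω = ẑ
J2: z=[0.0000, 0.0000, 1.0000] o=[-0.2723, 0.5121, 0.3000] → [-0.3495, -0.9284, 0.0000, 0.0000, 0.0000, 1.0000]
J3: z=[0.0000, 0.0000, 1.0000] o=[0.1515, 0.7375, 0.6900] → [-0.1241, -1.3522, 0.0000, 0.0000, 0.0000, 1.0000]
J4: z=[0.9962, -0.0872, 0.0000] o=[0.1690, 0.9367, 1.1800] → [-0.0571, -0.6522, -0.1942, 0.9962, -0.0872, 0.0000]
J5: z=[0.0687, 0.7850, 0.6157] o=[0.1566, 0.7956, 1.3612] → [0.3310, -0.8681, 1.0700, 0.0687, 0.7850, 0.6157]
J6: z=[0.0687, 0.7850, 0.6157] o=[-0.5825, 1.0662, 1.5047] → [0.3850, -0.4032, 0.4712, 0.0687, 0.7850, 0.6157]
V = J·q̇ = [0.0466, -1.0126, 0.9419, -0.8882, 0.7129, 1.0404]

0.0466 -1.0126 0.9419 -0.8882 0.7129 1.0404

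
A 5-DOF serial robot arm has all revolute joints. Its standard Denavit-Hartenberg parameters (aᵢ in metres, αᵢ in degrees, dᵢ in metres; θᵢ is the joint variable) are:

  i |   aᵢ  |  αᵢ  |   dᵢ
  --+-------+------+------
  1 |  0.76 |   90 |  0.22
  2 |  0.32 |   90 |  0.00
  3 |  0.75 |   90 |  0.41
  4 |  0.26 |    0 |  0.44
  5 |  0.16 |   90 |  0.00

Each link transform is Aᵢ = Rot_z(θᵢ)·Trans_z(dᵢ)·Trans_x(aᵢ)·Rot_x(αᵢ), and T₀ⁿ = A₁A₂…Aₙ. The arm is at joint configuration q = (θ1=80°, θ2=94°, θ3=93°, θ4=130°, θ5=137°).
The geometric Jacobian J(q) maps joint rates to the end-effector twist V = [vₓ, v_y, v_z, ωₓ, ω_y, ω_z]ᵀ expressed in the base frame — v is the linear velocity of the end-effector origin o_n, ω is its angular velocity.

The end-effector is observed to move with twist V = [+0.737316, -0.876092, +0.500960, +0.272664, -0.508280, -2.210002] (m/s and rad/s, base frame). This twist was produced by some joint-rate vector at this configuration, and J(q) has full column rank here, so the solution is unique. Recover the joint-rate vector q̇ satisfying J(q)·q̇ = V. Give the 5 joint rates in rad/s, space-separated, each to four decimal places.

o_n = [0.7887, 1.0362, 0.9789]
J₁: ẑ×o_n = [-1.0362, 0.7887, 0.0000], ω = ẑ
J2: z=[0.9848, -0.1736, 0.0000] o=[0.1320, 0.7485, 0.2200] → [-0.1318, -0.7474, 0.3974, 0.9848, -0.1736, 0.0000]
J3: z=[0.1732, 0.9824, 0.0698] o=[0.1281, 0.7265, 0.5392] → [0.4103, -0.0301, -0.5953, 0.1732, 0.9824, 0.0698]
J4: z=[0.0394, -0.0777, 0.9962] o=[0.9372, 1.0019, 0.5287] → [-0.0692, -0.1657, -0.0102, 0.0394, -0.0777, 0.9962]
J5: z=[0.0394, -0.0777, 0.9962] o=[0.8246, 1.1918, 0.9896] → [0.1558, -0.0354, -0.0089, 0.0394, -0.0777, 0.9962]
q̇ = J⁺·V = [-0.9500, 0.4210, -0.5400, -0.9830, -0.2440]

-0.9500 0.4210 -0.5400 -0.9830 -0.2440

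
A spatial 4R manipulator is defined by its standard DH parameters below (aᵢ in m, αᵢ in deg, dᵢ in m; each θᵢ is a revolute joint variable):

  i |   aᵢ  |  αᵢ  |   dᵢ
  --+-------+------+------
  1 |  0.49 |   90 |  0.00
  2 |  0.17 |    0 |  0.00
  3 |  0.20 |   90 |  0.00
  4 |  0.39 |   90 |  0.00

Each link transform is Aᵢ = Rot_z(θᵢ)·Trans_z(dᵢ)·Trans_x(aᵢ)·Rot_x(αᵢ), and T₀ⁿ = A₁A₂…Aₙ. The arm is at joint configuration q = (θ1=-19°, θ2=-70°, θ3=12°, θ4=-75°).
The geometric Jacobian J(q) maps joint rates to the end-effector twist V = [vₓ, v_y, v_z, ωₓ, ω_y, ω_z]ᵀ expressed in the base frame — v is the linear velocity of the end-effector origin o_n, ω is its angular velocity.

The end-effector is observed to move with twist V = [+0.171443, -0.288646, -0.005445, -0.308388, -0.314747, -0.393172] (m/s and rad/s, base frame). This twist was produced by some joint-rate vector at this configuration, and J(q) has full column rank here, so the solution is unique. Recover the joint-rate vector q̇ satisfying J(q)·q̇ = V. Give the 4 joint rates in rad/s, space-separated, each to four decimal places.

-0.2750 0.0400 0.3580 0.2230

o_n = [0.7917, 0.1258, -0.4150]
J₁: ẑ×o_n = [-0.1258, 0.7917, 0.0000], ω = ẑ
J2: z=[-0.3256, -0.9455, 0.0000] o=[0.4633, -0.1595, 0.0000] → [0.3924, -0.1351, 0.2176, -0.3256, -0.9455, 0.0000]
J3: z=[-0.3256, -0.9455, 0.0000] o=[0.5183, -0.1785, -0.1597] → [0.2413, -0.0831, 0.1595, -0.3256, -0.9455, 0.0000]
J4: z=[-0.8018, 0.2761, -0.5299] o=[0.6185, -0.2130, -0.3294] → [0.1559, -0.1604, -0.3195, -0.8018, 0.2761, -0.5299]
q̇ = J⁺·V = [-0.2750, 0.0400, 0.3580, 0.2230]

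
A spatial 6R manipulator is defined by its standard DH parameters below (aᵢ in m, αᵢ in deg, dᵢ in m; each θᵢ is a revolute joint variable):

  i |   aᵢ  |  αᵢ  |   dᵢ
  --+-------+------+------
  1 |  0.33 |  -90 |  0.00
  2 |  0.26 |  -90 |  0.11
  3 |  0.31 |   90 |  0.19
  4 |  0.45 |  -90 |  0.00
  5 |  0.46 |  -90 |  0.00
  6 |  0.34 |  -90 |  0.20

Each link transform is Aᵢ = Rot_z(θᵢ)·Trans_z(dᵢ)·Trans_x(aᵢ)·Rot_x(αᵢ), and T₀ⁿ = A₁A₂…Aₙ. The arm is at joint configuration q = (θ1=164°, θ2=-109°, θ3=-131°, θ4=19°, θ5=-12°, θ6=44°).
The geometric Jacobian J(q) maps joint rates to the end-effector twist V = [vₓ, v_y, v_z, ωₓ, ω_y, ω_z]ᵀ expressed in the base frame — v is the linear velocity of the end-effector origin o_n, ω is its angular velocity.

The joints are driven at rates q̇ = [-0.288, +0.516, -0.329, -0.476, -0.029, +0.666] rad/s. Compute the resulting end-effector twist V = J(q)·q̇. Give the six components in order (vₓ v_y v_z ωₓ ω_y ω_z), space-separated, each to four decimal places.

0.6573 0.4054 -0.8841 0.1451 -1.4581 0.3281

o_n = [-1.2040, -0.9830, -0.5373]
J₁: ẑ×o_n = [0.9830, -1.2040, 0.0000], ω = ẑ
J2: z=[-0.2756, -0.9613, 0.0000] o=[-0.3172, 0.0910, 0.0000] → [0.5165, -0.1481, -0.5563, -0.2756, -0.9613, 0.0000]
J3: z=[-0.9089, 0.2606, 0.3256] o=[-0.2662, -0.0381, 0.2458] → [0.1035, -1.0171, 1.1032, -0.9089, 0.2606, 0.3256]
J4: z=[-0.0554, 0.6984, -0.7136] o=[-0.5670, -0.1952, 0.1154] → [-1.0180, 0.4184, 0.4884, -0.0554, 0.6984, -0.7136]
J5: z=[-0.7248, 0.4634, 0.5098] o=[-0.8760, -0.4407, -0.1008] → [0.0742, -0.4835, 0.5451, -0.7248, 0.4634, 0.5098]
J6: z=[-0.0886, -0.7965, 0.5981] o=[-1.1903, -0.6193, -0.3853] → [0.3386, -0.0216, 0.0214, -0.0886, -0.7965, 0.5981]
V = J·q̇ = [0.6573, 0.4054, -0.8841, 0.1451, -1.4581, 0.3281]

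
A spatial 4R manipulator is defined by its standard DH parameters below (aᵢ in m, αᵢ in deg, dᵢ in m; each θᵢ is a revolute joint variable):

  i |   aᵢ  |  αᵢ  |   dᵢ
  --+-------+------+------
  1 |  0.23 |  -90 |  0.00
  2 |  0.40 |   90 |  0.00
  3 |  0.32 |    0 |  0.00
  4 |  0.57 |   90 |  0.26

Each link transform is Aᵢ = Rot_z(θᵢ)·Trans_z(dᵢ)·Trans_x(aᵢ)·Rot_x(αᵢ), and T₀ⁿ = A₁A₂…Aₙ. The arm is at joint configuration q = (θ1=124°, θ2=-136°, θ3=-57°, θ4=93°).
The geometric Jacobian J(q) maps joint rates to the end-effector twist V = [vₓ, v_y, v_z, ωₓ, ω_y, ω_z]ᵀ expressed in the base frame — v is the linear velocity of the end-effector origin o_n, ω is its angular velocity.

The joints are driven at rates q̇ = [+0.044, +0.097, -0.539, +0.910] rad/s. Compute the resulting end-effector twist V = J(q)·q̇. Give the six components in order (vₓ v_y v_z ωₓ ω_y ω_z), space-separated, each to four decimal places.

o_n = [0.3336, -0.6138, 0.5322]
J₁: ẑ×o_n = [0.6138, 0.3336, -0.0000], ω = ẑ
J2: z=[-0.8290, -0.5592, 0.0000] o=[-0.1286, 0.1907, 0.0000] → [-0.2976, 0.4412, 0.9254, -0.8290, -0.5592, 0.0000]
J3: z=[0.3884, -0.5759, -0.7193] o=[0.0323, -0.0479, 0.2779] → [-0.5536, -0.3156, -0.0463, 0.3884, -0.5759, -0.7193]
J4: z=[0.3884, -0.5759, -0.7193] o=[0.3249, -0.0017, 0.3989] → [-0.5171, -0.0581, -0.2327, 0.3884, -0.5759, -0.7193]
V = J·q̇ = [-0.1740, 0.1747, -0.0971, 0.0637, -0.2679, -0.2229]

-0.1740 0.1747 -0.0971 0.0637 -0.2679 -0.2229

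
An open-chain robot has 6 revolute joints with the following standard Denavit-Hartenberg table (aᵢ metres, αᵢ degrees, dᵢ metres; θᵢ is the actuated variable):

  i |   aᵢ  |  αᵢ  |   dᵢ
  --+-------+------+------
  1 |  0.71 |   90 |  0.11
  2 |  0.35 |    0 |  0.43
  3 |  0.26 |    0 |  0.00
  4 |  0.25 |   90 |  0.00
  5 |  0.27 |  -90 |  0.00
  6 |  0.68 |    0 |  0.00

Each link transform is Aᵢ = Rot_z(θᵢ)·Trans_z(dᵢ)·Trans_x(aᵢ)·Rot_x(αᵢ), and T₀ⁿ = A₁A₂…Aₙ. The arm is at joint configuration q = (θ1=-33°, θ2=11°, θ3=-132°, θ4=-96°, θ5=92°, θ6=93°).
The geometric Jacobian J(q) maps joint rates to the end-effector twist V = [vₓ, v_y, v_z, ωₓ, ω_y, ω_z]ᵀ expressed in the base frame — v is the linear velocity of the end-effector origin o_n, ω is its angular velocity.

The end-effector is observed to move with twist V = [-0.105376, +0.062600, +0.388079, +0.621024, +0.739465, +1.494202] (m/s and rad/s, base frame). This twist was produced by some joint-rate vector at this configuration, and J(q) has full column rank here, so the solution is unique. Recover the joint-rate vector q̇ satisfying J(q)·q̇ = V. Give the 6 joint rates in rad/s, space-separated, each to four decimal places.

0.7380 -0.9810 -0.8960 0.9060 0.6750 -0.3610

o_n = [-0.0952, -0.7302, -0.4429]
J₁: ẑ×o_n = [0.7302, -0.0952, 0.0000], ω = ẑ
J2: z=[-0.5446, -0.8387, 0.0000] o=[0.5955, -0.3867, 0.1100] → [0.4637, -0.3011, -0.3921, -0.5446, -0.8387, 0.0000]
J3: z=[-0.5446, -0.8387, 0.0000] o=[0.6494, -0.9344, 0.1768] → [0.5197, -0.3375, -0.7357, -0.5446, -0.8387, 0.0000]
J4: z=[-0.5446, -0.8387, 0.0000] o=[0.5371, -0.8615, -0.0461] → [0.3328, -0.2161, -0.6018, -0.5446, -0.8387, 0.0000]
J5: z=[0.5047, -0.3278, 0.7986] o=[0.3696, -0.7528, 0.1044] → [0.1614, -0.0950, -0.1410, 0.5047, -0.3278, 0.7986]
J6: z=[0.6884, -0.4054, -0.6014] o=[0.2290, -0.9832, 0.0987] → [0.3717, 0.5678, 0.0427, 0.6884, -0.4054, -0.6014]
q̇ = J⁺·V = [0.7380, -0.9810, -0.8960, 0.9060, 0.6750, -0.3610]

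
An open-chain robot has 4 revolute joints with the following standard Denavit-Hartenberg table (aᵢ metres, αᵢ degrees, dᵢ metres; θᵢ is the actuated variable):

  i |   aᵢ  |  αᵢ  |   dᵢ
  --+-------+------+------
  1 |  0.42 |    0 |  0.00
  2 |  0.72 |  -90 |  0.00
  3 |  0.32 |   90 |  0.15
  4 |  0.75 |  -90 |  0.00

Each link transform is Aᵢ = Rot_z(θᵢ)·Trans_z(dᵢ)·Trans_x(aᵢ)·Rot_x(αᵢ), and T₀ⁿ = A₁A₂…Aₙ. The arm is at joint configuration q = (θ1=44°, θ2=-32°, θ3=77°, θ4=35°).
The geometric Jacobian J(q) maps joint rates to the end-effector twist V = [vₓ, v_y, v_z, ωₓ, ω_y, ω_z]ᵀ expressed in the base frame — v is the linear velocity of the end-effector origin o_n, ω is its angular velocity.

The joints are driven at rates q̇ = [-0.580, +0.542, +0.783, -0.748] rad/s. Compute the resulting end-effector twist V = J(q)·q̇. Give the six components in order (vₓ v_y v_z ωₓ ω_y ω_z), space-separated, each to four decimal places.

-0.3328 -0.7879 -0.4781 -0.8757 0.6144 -0.2063

o_n = [1.0914, 1.0527, -0.9104]
J₁: ẑ×o_n = [-1.0527, 1.0914, 0.0000], ω = ẑ
J2: z=[0.0000, 0.0000, 1.0000] o=[0.3021, 0.2918, 0.0000] → [-0.7609, 0.7892, 0.0000, 0.0000, 0.0000, 1.0000]
J3: z=[-0.2079, 0.9781, 0.0000] o=[1.0064, 0.4415, 0.0000] → [-0.8905, -0.1893, -0.2102, -0.2079, 0.9781, 0.0000]
J4: z=[0.9531, 0.2026, 0.2250] o=[1.0456, 0.6031, -0.3118] → [-0.2224, 0.5808, 0.4192, 0.9531, 0.2026, 0.2250]
V = J·q̇ = [-0.3328, -0.7879, -0.4781, -0.8757, 0.6144, -0.2063]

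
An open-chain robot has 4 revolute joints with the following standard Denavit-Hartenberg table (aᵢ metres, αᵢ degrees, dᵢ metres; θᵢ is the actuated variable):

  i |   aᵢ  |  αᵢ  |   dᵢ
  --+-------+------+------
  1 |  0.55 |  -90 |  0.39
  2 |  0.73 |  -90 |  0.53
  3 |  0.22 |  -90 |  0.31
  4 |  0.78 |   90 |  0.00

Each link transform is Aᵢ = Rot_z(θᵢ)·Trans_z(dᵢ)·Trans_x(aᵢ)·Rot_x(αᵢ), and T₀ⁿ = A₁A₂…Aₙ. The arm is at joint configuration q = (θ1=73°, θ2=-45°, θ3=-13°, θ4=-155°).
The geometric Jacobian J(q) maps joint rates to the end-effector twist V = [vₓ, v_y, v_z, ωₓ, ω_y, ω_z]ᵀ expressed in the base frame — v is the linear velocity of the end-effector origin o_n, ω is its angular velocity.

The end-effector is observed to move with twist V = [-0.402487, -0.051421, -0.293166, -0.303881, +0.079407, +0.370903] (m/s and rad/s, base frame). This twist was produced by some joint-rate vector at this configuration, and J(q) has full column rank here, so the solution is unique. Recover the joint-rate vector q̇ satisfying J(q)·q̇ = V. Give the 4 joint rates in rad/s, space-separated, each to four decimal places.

0.3230 0.4210 -0.0430 0.1100

o_n = [-0.0562, 1.2542, 0.1184]
J₁: ẑ×o_n = [-1.2542, -0.0562, 0.0000], ω = ẑ
J2: z=[-0.9563, 0.2924, 0.0000] o=[0.1608, 0.5260, 0.3900] → [-0.0794, -0.2597, -0.6330, -0.9563, 0.2924, 0.0000]
J3: z=[0.2067, 0.6762, -0.7071] o=[-0.1951, 1.1746, 0.9062] → [-0.4764, 0.0646, -0.0775, 0.2067, 0.6762, -0.7071]
J4: z=[0.9783, -0.1328, 0.1591] o=[-0.1340, 1.5436, 0.8386] → [0.1416, 0.7169, -0.2727, 0.9783, -0.1328, 0.1591]
q̇ = J⁺·V = [0.3230, 0.4210, -0.0430, 0.1100]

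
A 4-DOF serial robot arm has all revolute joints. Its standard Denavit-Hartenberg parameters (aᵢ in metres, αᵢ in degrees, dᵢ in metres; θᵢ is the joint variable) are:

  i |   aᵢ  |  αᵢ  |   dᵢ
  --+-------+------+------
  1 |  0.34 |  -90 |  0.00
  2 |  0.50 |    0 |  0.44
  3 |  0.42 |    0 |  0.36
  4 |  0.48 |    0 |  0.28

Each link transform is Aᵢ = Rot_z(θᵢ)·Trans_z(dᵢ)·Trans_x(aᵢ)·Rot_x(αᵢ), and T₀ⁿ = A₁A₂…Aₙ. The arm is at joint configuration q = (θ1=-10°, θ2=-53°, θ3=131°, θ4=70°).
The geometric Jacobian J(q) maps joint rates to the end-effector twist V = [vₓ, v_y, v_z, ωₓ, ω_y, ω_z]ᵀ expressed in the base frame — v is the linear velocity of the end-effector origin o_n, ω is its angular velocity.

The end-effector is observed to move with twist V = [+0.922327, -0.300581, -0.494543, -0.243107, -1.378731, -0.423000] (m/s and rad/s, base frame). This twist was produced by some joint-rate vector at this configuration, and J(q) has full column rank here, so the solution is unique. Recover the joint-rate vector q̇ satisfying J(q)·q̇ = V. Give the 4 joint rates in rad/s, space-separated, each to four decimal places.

o_n = [0.5038, 1.0078, -0.2659]
J₁: ẑ×o_n = [-1.0078, 0.5038, 0.0000], ω = ẑ
J2: z=[0.1736, 0.9848, 0.0000] o=[0.3348, -0.0590, 0.0000] → [-0.2618, 0.0462, 0.0188, 0.1736, 0.9848, 0.0000]
J3: z=[0.1736, 0.9848, 0.0000] o=[0.7076, 0.3220, 0.3993] → [-0.6551, 0.1155, 0.3197, 0.1736, 0.9848, 0.0000]
J4: z=[0.1736, 0.9848, 0.0000] o=[0.8561, 0.6614, -0.0115] → [-0.2505, 0.0442, 0.4071, 0.1736, 0.9848, 0.0000]
q̇ = J⁺·V = [-0.4230, -0.1140, -0.3560, -0.9300]

-0.4230 -0.1140 -0.3560 -0.9300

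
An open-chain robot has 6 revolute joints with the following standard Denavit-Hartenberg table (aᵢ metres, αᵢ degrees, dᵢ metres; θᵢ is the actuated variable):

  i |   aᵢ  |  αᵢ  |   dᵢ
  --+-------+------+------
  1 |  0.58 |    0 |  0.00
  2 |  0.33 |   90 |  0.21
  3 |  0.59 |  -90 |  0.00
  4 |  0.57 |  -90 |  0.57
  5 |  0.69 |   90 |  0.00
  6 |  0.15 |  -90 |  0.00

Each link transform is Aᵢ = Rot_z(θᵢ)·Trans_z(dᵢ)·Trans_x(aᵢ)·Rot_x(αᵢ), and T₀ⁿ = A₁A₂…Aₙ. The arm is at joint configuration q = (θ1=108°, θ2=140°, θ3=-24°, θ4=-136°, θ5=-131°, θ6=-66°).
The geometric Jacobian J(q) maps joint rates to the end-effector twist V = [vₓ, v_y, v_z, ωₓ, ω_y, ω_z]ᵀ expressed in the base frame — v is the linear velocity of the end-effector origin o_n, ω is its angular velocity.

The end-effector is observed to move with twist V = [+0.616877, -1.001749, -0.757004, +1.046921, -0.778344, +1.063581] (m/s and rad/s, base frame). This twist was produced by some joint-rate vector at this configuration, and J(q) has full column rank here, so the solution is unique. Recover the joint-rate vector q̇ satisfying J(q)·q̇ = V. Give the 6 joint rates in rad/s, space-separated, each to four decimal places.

-0.0670 0.8540 -0.7730 0.8000 -0.2210 0.6300

o_n = [-0.5848, -0.5719, 1.0699]
J₁: ẑ×o_n = [0.5719, -0.5848, 0.0000], ω = ẑ
J2: z=[0.0000, 0.0000, 1.0000] o=[-0.1792, 0.5516, 0.0000] → [1.1235, -0.4055, 0.0000, 0.0000, 0.0000, 1.0000]
J3: z=[-0.9272, 0.3746, 0.0000] o=[-0.3029, 0.2456, 0.2100] → [0.3221, 0.7973, 0.8636, -0.9272, 0.3746, 0.0000]
J4: z=[-0.1524, -0.3771, 0.9135] o=[-0.5048, -0.2541, -0.0300] → [-0.1245, 0.0945, 0.0183, -0.1524, -0.3771, 0.9135]
J5: z=[-0.9047, -0.3189, -0.2825] o=[-0.8184, 0.0266, 0.6575] → [-0.3006, 0.3070, 0.6159, -0.9047, -0.3189, -0.2825]
J6: z=[0.4003, -0.4088, -0.8202] o=[-0.7176, -0.5634, 1.0008] → [-0.0352, -0.1366, 0.0509, 0.4003, -0.4088, -0.8202]
q̇ = J⁺·V = [-0.0670, 0.8540, -0.7730, 0.8000, -0.2210, 0.6300]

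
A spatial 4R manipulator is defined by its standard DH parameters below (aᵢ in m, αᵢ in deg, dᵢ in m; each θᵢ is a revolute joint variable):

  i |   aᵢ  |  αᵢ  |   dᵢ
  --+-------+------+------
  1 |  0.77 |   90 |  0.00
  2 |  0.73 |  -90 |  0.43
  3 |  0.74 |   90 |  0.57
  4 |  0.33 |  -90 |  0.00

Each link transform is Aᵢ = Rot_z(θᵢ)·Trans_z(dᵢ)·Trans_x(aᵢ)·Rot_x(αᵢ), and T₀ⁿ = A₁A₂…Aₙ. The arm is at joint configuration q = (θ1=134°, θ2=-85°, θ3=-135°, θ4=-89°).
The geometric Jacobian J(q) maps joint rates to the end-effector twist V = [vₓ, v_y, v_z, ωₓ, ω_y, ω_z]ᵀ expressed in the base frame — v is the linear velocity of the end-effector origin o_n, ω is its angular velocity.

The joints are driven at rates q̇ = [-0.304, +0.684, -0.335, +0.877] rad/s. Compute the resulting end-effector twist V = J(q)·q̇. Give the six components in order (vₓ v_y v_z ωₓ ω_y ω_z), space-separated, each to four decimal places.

o_n = [-0.0246, 1.4036, -0.1810]
J₁: ẑ×o_n = [-1.4036, -0.0246, 0.0000], ω = ẑ
J2: z=[0.7193, 0.6947, 0.0000] o=[-0.5349, 0.5539, 0.0000] → [-0.1257, 0.1302, 0.2568, 0.7193, 0.6947, 0.0000]
J3: z=[-0.6920, 0.7166, 0.0872] o=[-0.2698, 0.8984, -0.7272] → [0.3474, 0.3994, -0.5253, -0.6920, 0.7166, 0.0872]
J4: z=[-0.4658, -0.5355, 0.7044] o=[-0.2561, 1.6375, -0.1563] → [0.1780, 0.1516, 0.2329, -0.4658, -0.5355, 0.7044]
V = J·q̇ = [0.3804, 0.0957, 0.5559, 0.3153, -0.2346, 0.2846]

0.3804 0.0957 0.5559 0.3153 -0.2346 0.2846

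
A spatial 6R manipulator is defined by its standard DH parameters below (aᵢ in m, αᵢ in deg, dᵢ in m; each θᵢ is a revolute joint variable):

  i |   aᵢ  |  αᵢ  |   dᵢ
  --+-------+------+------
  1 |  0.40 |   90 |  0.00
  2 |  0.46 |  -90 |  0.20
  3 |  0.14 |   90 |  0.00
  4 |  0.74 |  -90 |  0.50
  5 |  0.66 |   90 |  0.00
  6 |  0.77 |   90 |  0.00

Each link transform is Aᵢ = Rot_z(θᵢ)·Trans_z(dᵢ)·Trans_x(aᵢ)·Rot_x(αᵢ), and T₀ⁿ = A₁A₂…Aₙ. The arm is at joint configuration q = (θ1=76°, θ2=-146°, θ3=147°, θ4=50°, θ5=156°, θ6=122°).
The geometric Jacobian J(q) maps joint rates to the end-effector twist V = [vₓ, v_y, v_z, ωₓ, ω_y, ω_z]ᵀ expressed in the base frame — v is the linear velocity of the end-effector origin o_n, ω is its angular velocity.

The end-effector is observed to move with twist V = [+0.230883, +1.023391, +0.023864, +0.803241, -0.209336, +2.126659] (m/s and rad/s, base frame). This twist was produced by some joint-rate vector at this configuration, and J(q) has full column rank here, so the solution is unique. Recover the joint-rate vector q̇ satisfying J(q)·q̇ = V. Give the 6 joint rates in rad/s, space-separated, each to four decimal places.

o_n = [-0.0470, 0.2896, -1.0653]
J₁: ẑ×o_n = [-0.2896, -0.0470, 0.0000], ω = ẑ
J2: z=[0.9703, -0.2419, 0.0000] o=[0.0968, 0.3881, 0.0000] → [0.2577, 1.0337, -0.1304, 0.9703, -0.2419, 0.0000]
J3: z=[0.1353, 0.5426, -0.8290] o=[0.1986, -0.0303, -0.2572] → [-0.1732, 0.3129, 0.1765, 0.1353, 0.5426, -0.8290]
J4: z=[-0.9230, -0.2352, -0.3046] o=[0.1481, 0.0826, -0.1916] → [0.2686, -0.7470, -0.2370, -0.9230, -0.2352, -0.3046]
J5: z=[0.3629, -0.2690, -0.8922] o=[-0.4080, 0.6561, -0.5907] → [-0.1993, -0.1499, -0.0359, 0.3629, -0.2690, -0.8922]
J6: z=[0.7912, 0.5948, 0.1425] o=[-0.0831, 0.1561, -0.3078] → [-0.4696, 0.6044, 0.0841, 0.7912, 0.5948, 0.1425]
q̇ = J⁺·V = [0.2080, 0.5140, -0.9200, -0.9660, -0.9870, -0.1320]

0.2080 0.5140 -0.9200 -0.9660 -0.9870 -0.1320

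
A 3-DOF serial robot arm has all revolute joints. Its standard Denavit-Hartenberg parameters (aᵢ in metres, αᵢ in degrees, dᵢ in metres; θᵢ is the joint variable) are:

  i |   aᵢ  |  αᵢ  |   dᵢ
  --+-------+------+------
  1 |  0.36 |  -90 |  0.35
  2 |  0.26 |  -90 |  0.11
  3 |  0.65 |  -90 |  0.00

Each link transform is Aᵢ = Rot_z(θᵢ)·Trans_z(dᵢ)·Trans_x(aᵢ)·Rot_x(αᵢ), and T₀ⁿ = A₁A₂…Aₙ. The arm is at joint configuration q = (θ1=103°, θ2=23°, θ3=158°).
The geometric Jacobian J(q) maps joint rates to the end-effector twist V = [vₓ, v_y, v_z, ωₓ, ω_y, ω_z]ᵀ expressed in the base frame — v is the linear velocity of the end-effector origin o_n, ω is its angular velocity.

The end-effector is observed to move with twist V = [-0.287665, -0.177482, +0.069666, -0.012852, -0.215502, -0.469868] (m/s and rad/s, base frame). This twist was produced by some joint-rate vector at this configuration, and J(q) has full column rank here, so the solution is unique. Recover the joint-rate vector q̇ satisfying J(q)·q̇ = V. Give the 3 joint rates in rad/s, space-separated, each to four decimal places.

0.0180 0.0610 0.5300

o_n = [0.1200, 0.0735, 0.4839]
J₁: ẑ×o_n = [-0.0735, 0.1200, 0.0000], ω = ẑ
J2: z=[-0.9744, -0.2250, 0.0000] o=[-0.0810, 0.3508, 0.3500] → [-0.0301, 0.1305, 0.3154, -0.9744, -0.2250, 0.0000]
J3: z=[0.0879, -0.3807, -0.9205] o=[-0.2420, 0.5592, 0.2484] → [-0.5368, -0.3540, 0.0951, 0.0879, -0.3807, -0.9205]
q̇ = J⁺·V = [0.0180, 0.0610, 0.5300]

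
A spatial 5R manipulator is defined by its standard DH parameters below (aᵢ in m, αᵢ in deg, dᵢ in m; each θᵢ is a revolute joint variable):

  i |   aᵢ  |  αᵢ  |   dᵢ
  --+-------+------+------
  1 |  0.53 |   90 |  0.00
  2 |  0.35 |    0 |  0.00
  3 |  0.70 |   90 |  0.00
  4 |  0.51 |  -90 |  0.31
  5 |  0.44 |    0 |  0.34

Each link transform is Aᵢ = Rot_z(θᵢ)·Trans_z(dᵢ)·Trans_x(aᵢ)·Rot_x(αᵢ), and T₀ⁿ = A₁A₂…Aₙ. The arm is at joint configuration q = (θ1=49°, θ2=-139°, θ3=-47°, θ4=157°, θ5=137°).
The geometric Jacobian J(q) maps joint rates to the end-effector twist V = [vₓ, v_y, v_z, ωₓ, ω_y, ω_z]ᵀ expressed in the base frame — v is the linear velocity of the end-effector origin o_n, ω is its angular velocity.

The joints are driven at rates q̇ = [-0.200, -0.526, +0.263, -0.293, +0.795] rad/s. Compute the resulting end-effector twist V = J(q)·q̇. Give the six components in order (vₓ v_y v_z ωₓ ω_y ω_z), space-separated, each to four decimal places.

-0.1405 -0.1182 0.5117 -0.5682 0.8627 -0.5239

o_n = [-0.2626, 0.0628, -0.1786]
J₁: ẑ×o_n = [-0.0628, -0.2626, 0.0000], ω = ẑ
J2: z=[0.7547, -0.6561, 0.0000] o=[0.3477, 0.4000, 0.0000] → [0.1172, 0.1348, -0.6549, 0.7547, -0.6561, 0.0000]
J3: z=[0.7547, -0.6561, 0.0000] o=[0.1744, 0.2006, -0.2296] → [-0.0335, -0.0385, -0.3907, 0.7547, -0.6561, 0.0000]
J4: z=[0.0686, 0.0789, 0.9945] o=[-0.2823, -0.3248, -0.1565] → [-0.3872, 0.0211, 0.0250, 0.0686, 0.0789, 0.9945]
J5: z=[-0.4398, 0.8972, -0.0408] o=[0.1956, -0.0787, 0.1028] → [-0.2466, -0.1050, 0.3489, -0.4398, 0.8972, -0.0408]
V = J·q̇ = [-0.1405, -0.1182, 0.5117, -0.5682, 0.8627, -0.5239]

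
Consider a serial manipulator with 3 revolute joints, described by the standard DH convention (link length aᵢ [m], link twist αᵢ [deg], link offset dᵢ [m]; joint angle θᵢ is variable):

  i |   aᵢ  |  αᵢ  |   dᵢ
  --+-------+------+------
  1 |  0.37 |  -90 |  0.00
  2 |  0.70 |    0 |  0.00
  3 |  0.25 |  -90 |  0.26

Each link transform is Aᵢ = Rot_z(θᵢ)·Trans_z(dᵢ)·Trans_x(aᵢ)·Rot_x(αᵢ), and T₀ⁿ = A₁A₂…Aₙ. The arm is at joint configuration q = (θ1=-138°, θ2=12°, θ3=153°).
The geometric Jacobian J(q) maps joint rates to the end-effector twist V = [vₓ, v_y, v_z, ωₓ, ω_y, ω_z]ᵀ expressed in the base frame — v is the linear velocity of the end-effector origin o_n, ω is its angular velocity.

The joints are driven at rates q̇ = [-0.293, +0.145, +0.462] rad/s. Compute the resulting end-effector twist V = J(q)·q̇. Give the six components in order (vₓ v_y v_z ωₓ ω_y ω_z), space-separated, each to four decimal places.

o_n = [-0.4304, -0.7374, -0.2102]
J₁: ẑ×o_n = [0.7374, -0.4304, 0.0000], ω = ẑ
J2: z=[0.6691, -0.7431, 0.0000] o=[-0.2750, -0.2476, 0.0000] → [0.1562, 0.1407, -0.4432, 0.6691, -0.7431, 0.0000]
J3: z=[0.6691, -0.7431, 0.0000] o=[-0.7838, -0.7057, -0.1455] → [0.0481, 0.0433, 0.2415, 0.6691, -0.7431, 0.0000]
V = J·q̇ = [-0.1712, 0.1665, 0.0473, 0.4062, -0.4511, -0.2930]

-0.1712 0.1665 0.0473 0.4062 -0.4511 -0.2930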